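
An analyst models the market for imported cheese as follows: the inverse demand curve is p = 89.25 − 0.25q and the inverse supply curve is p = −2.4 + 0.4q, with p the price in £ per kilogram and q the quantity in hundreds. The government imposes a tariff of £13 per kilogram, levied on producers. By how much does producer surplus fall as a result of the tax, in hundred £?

Producer surplus falls by £1048 hundred.

Rewrite in direct form: qd = 357 − 4p and qs = 2.5p + 6.
Without the tax, 357 − 4p = 2.5p + 6 gives 6.5p = 351, so p* = £54 and q* = 141.
With the tax collected from producers, supply shifts: qs = 2.5(p − 13) + 6.
Solving gives q = 121 with consumers paying £59 and producers receiving £46 (the £13 wedge).
ΔPS is the trapezoid between Q = 121 and Q = 141 of height £8: ½ · (141 + 121) · 8 = £1048.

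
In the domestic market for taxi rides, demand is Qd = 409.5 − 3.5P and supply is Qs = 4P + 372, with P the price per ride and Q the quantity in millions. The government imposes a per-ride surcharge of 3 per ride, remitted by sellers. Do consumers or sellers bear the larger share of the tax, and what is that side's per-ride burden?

Before the tax: set 409.5 − 3.5P = 4P + 372 → P* = 5, Q* = 392.
With the tax collected from sellers, supply shifts: Qs = 4(P − 3) + 372.
New equilibrium: consumers pay 6.6, sellers receive 3.6, Q = 386.4. (Wedge: Pb − Ps = 3.)
Per-ride burden: consumers 1.6, sellers 1.4.
Consumers take the larger share because demand is less price-elastic here (demand slope 3.5 vs supply slope 4).
The less price-elastic side of the market bears the larger share of a per-unit tax.

Consumers bear the larger share: 1.6 per ride.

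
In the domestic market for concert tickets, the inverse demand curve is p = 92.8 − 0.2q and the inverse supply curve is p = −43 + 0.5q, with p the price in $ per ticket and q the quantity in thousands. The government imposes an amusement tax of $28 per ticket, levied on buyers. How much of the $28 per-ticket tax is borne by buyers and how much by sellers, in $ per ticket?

Buyers bear $8 per ticket; sellers bear $20 per ticket.

Rewrite in direct form: qd = 464 − 5p and qs = 2p + 86.
Before the tax: set 464 − 5p = 2p + 86 → p* = $54, q* = 194.
With the tax collected from buyers, demand (in seller-price terms) shifts: qd = 464 − 5(p + 28).
Solving gives q = 154 with buyers paying $62 and sellers receiving $34 (the $28 wedge).
Burden on buyers: $8; on sellers: $20. (They sum to $28.)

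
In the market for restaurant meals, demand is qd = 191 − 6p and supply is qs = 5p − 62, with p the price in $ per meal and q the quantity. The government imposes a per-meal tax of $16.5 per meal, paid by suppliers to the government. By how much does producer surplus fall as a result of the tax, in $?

Without the tax, 191 − 6p = 5p − 62 gives 11p = 253, so p* = $23 and q* = 53.
With the tax collected from suppliers, supply shifts: qs = 5(p − 16.5) − 62.
Solving gives q = 8 with buyers paying $30.5 and suppliers receiving $14 (the $16.5 wedge).
ΔPS is the trapezoid between Q = 8 and Q = 53 of height $9: ½ · (53 + 8) · 9 = $274.5.

Producer surplus falls by $274.5.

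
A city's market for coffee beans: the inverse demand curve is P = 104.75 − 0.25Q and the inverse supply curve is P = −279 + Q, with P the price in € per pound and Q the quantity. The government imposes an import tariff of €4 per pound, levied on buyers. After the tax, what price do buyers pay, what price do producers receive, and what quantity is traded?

Rewrite in direct form: Qd = 419 − 4P and Qs = P + 279.
Before the tax: set 419 − 4P = P + 279 → P* = €28, Q* = 307.
With the tax collected from buyers, demand (in seller-price terms) shifts: Qd = 419 − 4(P + 4).
Solving gives Q = 303.8 with buyers paying €28.8 and producers receiving €24.8 (the €4 wedge).
The less price-elastic side of the market bears the larger share of a per-unit tax.

Buyers pay €28.8; producers receive €24.8; quantity = 303.8.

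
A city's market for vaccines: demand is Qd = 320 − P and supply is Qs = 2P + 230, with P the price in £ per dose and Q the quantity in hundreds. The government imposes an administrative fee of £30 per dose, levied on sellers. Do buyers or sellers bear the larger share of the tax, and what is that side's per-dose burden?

Buyers bear the larger share: £20 per dose.

Before the tax: set 320 − P = 2P + 230 → P* = £30, Q* = 290.
With the tax collected from sellers, supply shifts: Qs = 2(P − 30) + 230.
Solving gives Q = 270 with buyers paying £50 and sellers receiving £20 (the £30 wedge).
Per-dose burden: buyers £20, sellers £10.
Buyers take the larger share because demand is less price-elastic here (demand slope 1 vs supply slope 2).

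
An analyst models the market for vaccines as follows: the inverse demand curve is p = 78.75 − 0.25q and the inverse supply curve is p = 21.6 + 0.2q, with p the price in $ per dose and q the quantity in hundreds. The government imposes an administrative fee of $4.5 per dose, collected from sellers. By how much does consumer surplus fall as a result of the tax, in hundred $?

Consumer surplus falls by $305 hundred.

Inverting to q(p) form: qd = 315 − 4p; qs = 5p − 108.
Before the tax: set 315 − 4p = 5p − 108 → p* = $47, q* = 127.
With the tax collected from sellers, supply shifts: qs = 5(p − 4.5) − 108.
New equilibrium: buyers pay $49.5, sellers receive $45, q = 117. (Wedge: pb − ps = 4.5.)
ΔCS is the trapezoid between Q = 117 and Q = 127 of height $2.5: ½ · (127 + 117) · 2.5 = $305.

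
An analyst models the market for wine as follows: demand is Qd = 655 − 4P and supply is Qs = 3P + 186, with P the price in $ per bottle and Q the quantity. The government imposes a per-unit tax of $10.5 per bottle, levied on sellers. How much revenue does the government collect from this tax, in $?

Tax revenue = $3874.5.

Without the tax, 655 − 4P = 3P + 186 gives 7P = 469, so P* = $67 and Q* = 387.
With the tax collected from sellers, supply shifts: Qs = 3(P − 10.5) + 186.
Solving gives Q = 369 with consumers paying $71.5 and sellers receiving $61 (the $10.5 wedge).
Revenue = t · Q = 10.5 · 369 = $3874.5.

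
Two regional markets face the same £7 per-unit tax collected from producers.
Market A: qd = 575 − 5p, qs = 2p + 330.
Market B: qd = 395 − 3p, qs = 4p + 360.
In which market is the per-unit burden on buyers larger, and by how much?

Market A: pre-tax p* = £35, q* = 400; post-tax q = 390; per-unit burden on buyers = £2.
Market B: pre-tax p* = £5, q* = 380; post-tax q = 368; per-unit burden on buyers = £4.
Difference: £2 vs £4 → market B is larger by £2.

Market B, by £2.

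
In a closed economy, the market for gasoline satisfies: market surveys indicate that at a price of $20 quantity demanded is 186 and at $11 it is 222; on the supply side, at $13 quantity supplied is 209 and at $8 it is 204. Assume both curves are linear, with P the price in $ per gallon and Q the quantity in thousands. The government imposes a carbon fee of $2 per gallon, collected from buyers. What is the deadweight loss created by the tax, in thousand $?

Demand slope: (222 − 186)/(11 − 20) = -4, so Qd = 266 − 4P.
Supply slope: (204 − 209)/(8 − 13) = 1, so Qs = P + 196.
Before the tax: set 266 − 4P = P + 196 → P* = $14, Q* = 210.
With the tax collected from buyers, demand (in seller-price terms) shifts: Qd = 266 − 4(P + 2).
Solving gives Q = 208.4 with buyers paying $14.4 and producers receiving $12.4 (the $2 wedge).
Quantity falls by |ΔQ| = |210 − 208.4| = 1.6.
DWL = ½ · t · |ΔQ| = ½ · 2 · 1.6 = $1.6.

Deadweight loss = $1.6 thousand.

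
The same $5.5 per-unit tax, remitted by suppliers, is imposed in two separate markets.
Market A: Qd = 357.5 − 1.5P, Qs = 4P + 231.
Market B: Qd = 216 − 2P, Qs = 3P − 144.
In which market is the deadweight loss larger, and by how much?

Market A: pre-tax P* = $23, Q* = 323; post-tax Q = 317; deadweight loss = $16.5.
Market B: pre-tax P* = $72, Q* = 72; post-tax Q = 65.4; deadweight loss = $18.15.
Difference: $16.5 vs $18.15 → market B is larger by $1.65.

Market B, by $1.65.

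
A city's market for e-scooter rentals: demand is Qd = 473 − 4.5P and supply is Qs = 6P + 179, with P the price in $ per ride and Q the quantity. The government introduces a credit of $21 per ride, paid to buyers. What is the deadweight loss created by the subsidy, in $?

Deadweight loss = $567.

Without the subsidy, 473 − 4.5P = 6P + 179 gives 10.5P = 294, so P* = $28 and Q* = 347.
With a per-unit subsidy paid to buyers, each effectively pays P − 21, so demand becomes Qd = 473 − 4.5(P − 21).
New equilibrium: buyers pay $16, suppliers receive $37, Q = 401. (Wedge: Pb − Ps = −21.)
Quantity rises by |ΔQ| = |347 − 401| = 54.
DWL = ½ · t · |ΔQ| = ½ · 21 · 54 = $567.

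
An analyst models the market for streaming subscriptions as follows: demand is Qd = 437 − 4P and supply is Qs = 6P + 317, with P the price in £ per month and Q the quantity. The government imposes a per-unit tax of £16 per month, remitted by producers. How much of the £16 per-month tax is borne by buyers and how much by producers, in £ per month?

Before the tax: set 437 − 4P = 6P + 317 → P* = £12, Q* = 389.
With the tax collected from producers, supply shifts: Qs = 6(P − 16) + 317.
Solving gives Q = 350.6 with buyers paying £21.6 and producers receiving £5.6 (the £16 wedge).
Burden on buyers: £9.6; on producers: £6.4. (They sum to £16.)

Buyers bear £9.6 per month; producers bear £6.4 per month.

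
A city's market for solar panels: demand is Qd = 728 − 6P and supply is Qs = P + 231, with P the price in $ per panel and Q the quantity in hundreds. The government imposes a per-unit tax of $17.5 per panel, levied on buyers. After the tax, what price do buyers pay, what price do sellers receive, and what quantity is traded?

Before the tax: set 728 − 6P = P + 231 → P* = $71, Q* = 302.
With the tax collected from buyers, demand (in seller-price terms) shifts: Qd = 728 − 6(P + 17.5).
Solving gives Q = 287 with buyers paying $73.5 and sellers receiving $56 (the $17.5 wedge).
The less price-elastic side of the market bears the larger share of a per-unit tax.

Buyers pay $73.5; sellers receive $56; quantity = 287.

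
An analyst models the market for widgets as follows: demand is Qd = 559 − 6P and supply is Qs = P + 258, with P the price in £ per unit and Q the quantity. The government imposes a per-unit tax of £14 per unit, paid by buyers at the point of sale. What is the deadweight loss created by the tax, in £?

Before the tax: set 559 − 6P = P + 258 → P* = £43, Q* = 301.
With the tax collected from buyers, demand (in seller-price terms) shifts: Qd = 559 − 6(P + 14).
Solving gives Q = 289 with buyers paying £45 and sellers receiving £31 (the £14 wedge).
Quantity falls by |ΔQ| = |301 − 289| = 12.
DWL = ½ · t · |ΔQ| = ½ · 14 · 12 = £84.

Deadweight loss = £84.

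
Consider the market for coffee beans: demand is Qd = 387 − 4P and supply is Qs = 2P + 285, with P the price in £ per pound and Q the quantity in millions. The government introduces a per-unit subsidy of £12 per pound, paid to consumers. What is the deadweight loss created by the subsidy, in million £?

Deadweight loss = £96 million.

Without the subsidy, 387 − 4P = 2P + 285 gives 6P = 102, so P* = £17 and Q* = 319.
With a per-unit subsidy paid to consumers, each effectively pays P − 12, so demand becomes Qd = 387 − 4(P − 12).
Solving gives Q = 335 with consumers paying £13 and producers receiving £25 (the £12 wedge).
Quantity rises by |ΔQ| = |319 − 335| = 16.
DWL = ½ · t · |ΔQ| = ½ · 12 · 16 = £96.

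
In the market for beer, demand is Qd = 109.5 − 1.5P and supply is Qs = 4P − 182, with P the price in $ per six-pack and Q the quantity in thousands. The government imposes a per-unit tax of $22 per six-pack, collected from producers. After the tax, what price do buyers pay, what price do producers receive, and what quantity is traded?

Buyers pay $69; producers receive $47; quantity = 6.

Before the tax: set 109.5 − 1.5P = 4P − 182 → P* = $53, Q* = 30.
With the tax collected from producers, supply shifts: Qs = 4(P − 22) − 182.
New equilibrium: buyers pay $69, producers receive $47, Q = 6. (Wedge: Pb − Ps = 22.)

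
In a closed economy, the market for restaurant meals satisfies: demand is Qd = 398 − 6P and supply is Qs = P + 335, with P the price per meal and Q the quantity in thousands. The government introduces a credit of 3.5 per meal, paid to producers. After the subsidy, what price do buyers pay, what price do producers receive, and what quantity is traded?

Before the subsidy: set 398 − 6P = P + 335 → P* = 9, Q* = 344.
With a per-unit subsidy paid to producers, each receives P + 3.5 per unit sold, so supply becomes Qs = (P + 3.5) + 335.
Solving gives Q = 347 with buyers paying 8.5 and producers receiving 12 (the 3.5 wedge).

Buyers pay 8.5; producers receive 12; quantity = 347.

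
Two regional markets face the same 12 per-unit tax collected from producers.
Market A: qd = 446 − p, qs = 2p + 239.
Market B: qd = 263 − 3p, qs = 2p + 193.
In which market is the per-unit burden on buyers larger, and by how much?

Market A: pre-tax p* = 69, q* = 377; post-tax q = 369; per-unit burden on buyers = 8.
Market B: pre-tax p* = 14, q* = 221; post-tax q = 206.6; per-unit burden on buyers = 4.8.
Difference: 8 vs 4.8 → market A is larger by 3.2.

Market A, by 3.2.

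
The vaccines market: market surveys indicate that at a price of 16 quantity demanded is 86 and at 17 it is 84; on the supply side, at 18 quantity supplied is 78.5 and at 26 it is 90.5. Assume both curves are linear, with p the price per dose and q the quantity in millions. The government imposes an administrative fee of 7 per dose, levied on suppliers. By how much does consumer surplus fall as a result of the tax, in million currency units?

Consumer surplus falls by 231 million.

Demand slope: (84 − 86)/(17 − 16) = -2, so qd = 118 − 2p.
Supply slope: (90.5 − 78.5)/(26 − 18) = 1.5, so qs = 1.5p + 51.5.
Without the tax, 118 − 2p = 1.5p + 51.5 gives 3.5p = 66.5, so p* = 19 and q* = 80.
With the tax collected from suppliers, supply shifts: qs = 1.5(p − 7) + 51.5.
Solving gives q = 74 with consumers paying 22 and suppliers receiving 15 (the 7 wedge).
ΔCS is the trapezoid between Q = 74 and Q = 80 of height 3: ½ · (80 + 74) · 3 = 231.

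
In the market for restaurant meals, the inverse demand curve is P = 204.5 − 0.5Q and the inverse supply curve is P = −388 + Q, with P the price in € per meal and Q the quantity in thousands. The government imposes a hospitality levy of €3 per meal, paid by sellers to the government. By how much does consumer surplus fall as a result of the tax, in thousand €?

Inverting to Q(P) form: Qd = 409 − 2P; Qs = P + 388.
Before the tax: set 409 − 2P = P + 388 → P* = €7, Q* = 395.
With the tax collected from sellers, supply shifts: Qs = (P − 3) + 388.
New equilibrium: buyers pay €8, sellers receive €5, Q = 393. (Wedge: Pb − Ps = 3.)
ΔCS is the trapezoid between Q = 393 and Q = 395 of height €1: ½ · (395 + 393) · 1 = €394.

Consumer surplus falls by €394 thousand.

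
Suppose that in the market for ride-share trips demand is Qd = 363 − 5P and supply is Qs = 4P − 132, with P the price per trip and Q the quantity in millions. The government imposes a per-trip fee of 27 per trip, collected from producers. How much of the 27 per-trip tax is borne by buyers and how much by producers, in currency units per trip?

Before the tax: set 363 − 5P = 4P − 132 → P* = 55, Q* = 88.
With the tax collected from producers, supply shifts: Qs = 4(P − 27) − 132.
New equilibrium: buyers pay 67, producers receive 40, Q = 28. (Wedge: Pb − Ps = 27.)
Burden on buyers: 12; on producers: 15. (They sum to 27.)
The less price-elastic side of the market bears the larger share of a per-unit tax.

Buyers bear 12 per trip; producers bear 15 per trip.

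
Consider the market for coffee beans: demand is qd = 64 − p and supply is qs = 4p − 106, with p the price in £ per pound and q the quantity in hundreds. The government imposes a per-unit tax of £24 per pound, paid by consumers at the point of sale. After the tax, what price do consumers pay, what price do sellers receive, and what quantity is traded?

Without the tax, 64 − p = 4p − 106 gives 5p = 170, so p* = £34 and q* = 30.
With the tax collected from consumers, demand (in seller-price terms) shifts: qd = 64 − (p + 24).
New equilibrium: consumers pay £53.2, sellers receive £29.2, q = 10.8. (Wedge: pb − ps = 24.)

Consumers pay £53.2; sellers receive £29.2; quantity = 10.8.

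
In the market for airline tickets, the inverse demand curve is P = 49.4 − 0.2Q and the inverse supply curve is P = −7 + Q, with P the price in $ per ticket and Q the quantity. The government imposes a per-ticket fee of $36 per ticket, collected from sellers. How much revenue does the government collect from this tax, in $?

Rewrite in direct form: Qd = 247 − 5P and Qs = P + 7.
Before the tax: set 247 − 5P = P + 7 → P* = $40, Q* = 47.
With the tax collected from sellers, supply shifts: Qs = (P − 36) + 7.
New equilibrium: consumers pay $46, sellers receive $10, Q = 17. (Wedge: Pb − Ps = 36.)
Revenue = t · Q = 36 · 17 = $612.

Tax revenue = $612.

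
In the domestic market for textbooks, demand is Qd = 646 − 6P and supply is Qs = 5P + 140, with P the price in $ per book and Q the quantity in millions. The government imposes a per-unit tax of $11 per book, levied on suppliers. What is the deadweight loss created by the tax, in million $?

Deadweight loss = $165 million.

Before the tax: set 646 − 6P = 5P + 140 → P* = $46, Q* = 370.
With the tax collected from suppliers, supply shifts: Qs = 5(P − 11) + 140.
Solving gives Q = 340 with buyers paying $51 and suppliers receiving $40 (the $11 wedge).
Quantity falls by |ΔQ| = |370 − 340| = 30.
DWL = ½ · t · |ΔQ| = ½ · 11 · 30 = $165.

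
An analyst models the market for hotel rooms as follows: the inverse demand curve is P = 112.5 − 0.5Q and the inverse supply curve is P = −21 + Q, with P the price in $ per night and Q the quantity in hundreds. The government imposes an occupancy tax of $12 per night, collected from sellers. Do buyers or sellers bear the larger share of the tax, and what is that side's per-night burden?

Rewrite in direct form: Qd = 225 − 2P and Qs = P + 21.
Without the tax, 225 − 2P = P + 21 gives 3P = 204, so P* = $68 and Q* = 89.
With the tax collected from sellers, supply shifts: Qs = (P − 12) + 21.
New equilibrium: buyers pay $72, sellers receive $60, Q = 81. (Wedge: Pb − Ps = 12.)
Per-night burden: buyers $4, sellers $8.
Sellers take the larger share because supply is less price-elastic here (demand slope 2 vs supply slope 1).
The less price-elastic side of the market bears the larger share of a per-unit tax.

Sellers bear the larger share: $8 per night.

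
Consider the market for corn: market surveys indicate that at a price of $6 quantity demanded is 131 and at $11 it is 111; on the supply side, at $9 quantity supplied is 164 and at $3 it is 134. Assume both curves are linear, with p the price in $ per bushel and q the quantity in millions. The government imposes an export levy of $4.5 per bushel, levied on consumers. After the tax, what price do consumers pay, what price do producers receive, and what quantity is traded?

Consumers pay $6.5; producers receive $2; quantity = 129.

Demand slope: (111 − 131)/(11 − 6) = -4, so qd = 155 − 4p.
Supply slope: (134 − 164)/(3 − 9) = 5, so qs = 5p + 119.
Before the tax: set 155 − 4p = 5p + 119 → p* = $4, q* = 139.
With the tax collected from consumers, demand (in seller-price terms) shifts: qd = 155 − 4(p + 4.5).
New equilibrium: consumers pay $6.5, producers receive $2, q = 129. (Wedge: pb − ps = 4.5.)
The less price-elastic side of the market bears the larger share of a per-unit tax.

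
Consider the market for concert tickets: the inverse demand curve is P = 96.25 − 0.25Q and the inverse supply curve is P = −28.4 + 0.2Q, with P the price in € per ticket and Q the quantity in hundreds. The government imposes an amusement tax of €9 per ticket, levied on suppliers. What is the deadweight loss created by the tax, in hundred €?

Deadweight loss = €90 hundred.

Rewrite in direct form: Qd = 385 − 4P and Qs = 5P + 142.
Before the tax: set 385 − 4P = 5P + 142 → P* = €27, Q* = 277.
With the tax collected from suppliers, supply shifts: Qs = 5(P − 9) + 142.
Solving gives Q = 257 with consumers paying €32 and suppliers receiving €23 (the €9 wedge).
Quantity falls by |ΔQ| = |277 − 257| = 20.
DWL = ½ · t · |ΔQ| = ½ · 9 · 20 = €90.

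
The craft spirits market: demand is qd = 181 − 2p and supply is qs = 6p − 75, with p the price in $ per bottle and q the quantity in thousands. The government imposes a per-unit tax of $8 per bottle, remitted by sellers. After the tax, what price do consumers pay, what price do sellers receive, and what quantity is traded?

Consumers pay $38; sellers receive $30; quantity = 105.

Before the tax: set 181 − 2p = 6p − 75 → p* = $32, q* = 117.
With the tax collected from sellers, supply shifts: qs = 6(p − 8) − 75.
New equilibrium: consumers pay $38, sellers receive $30, q = 105. (Wedge: pb − ps = 8.)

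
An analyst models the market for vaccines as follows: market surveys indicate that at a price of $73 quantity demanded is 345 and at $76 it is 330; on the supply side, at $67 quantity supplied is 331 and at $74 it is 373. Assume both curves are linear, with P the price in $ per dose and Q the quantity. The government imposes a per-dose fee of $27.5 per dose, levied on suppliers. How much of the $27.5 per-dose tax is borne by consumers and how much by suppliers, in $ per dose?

Consumers bear $15 per dose; suppliers bear $12.5 per dose.

Demand slope: (330 − 345)/(76 − 73) = -5, so Qd = 710 − 5P.
Supply slope: (373 − 331)/(74 − 67) = 6, so Qs = 6P − 71.
Without the tax, 710 − 5P = 6P − 71 gives 11P = 781, so P* = $71 and Q* = 355.
With the tax collected from suppliers, supply shifts: Qs = 6(P − 27.5) − 71.
Solving gives Q = 280 with consumers paying $86 and suppliers receiving $58.5 (the $27.5 wedge).
Burden on consumers: $15; on suppliers: $12.5. (They sum to $27.5.)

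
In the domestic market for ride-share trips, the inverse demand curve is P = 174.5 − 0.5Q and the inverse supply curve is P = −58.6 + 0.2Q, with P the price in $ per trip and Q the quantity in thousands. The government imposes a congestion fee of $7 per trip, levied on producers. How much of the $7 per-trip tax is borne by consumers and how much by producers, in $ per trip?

Consumers bear $5 per trip; producers bear $2 per trip.

Inverting to Q(P) form: Qd = 349 − 2P; Qs = 5P + 293.
Before the tax: set 349 − 2P = 5P + 293 → P* = $8, Q* = 333.
With the tax collected from producers, supply shifts: Qs = 5(P − 7) + 293.
Solving gives Q = 323 with consumers paying $13 and producers receiving $6 (the $7 wedge).
Burden on consumers: $5; on producers: $2. (They sum to $7.)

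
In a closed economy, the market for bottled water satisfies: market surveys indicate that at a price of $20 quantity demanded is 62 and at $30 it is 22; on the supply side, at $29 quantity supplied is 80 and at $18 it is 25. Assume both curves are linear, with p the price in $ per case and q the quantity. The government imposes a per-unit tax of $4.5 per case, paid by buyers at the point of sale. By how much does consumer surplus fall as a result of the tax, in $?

Demand slope: (22 − 62)/(30 − 20) = -4, so qd = 142 − 4p.
Supply slope: (25 − 80)/(18 − 29) = 5, so qs = 5p − 65.
Before the tax: set 142 − 4p = 5p − 65 → p* = $23, q* = 50.
With the tax collected from buyers, demand (in seller-price terms) shifts: qd = 142 − 4(p + 4.5).
Solving gives q = 40 with buyers paying $25.5 and suppliers receiving $21 (the $4.5 wedge).
ΔCS is the trapezoid between Q = 40 and Q = 50 of height $2.5: ½ · (50 + 40) · 2.5 = $112.5.

Consumer surplus falls by $112.5.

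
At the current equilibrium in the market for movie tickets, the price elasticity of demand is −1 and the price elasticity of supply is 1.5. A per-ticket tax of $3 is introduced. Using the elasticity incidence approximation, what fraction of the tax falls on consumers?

Incidence ratio: consumers' share ≈ εs / (εs + |εd|) = 1.5 / (1.5 + 1) = 0.6.
Supply is the more elastic side, so consumers bear the larger share.

Consumers' share ≈ 0.6.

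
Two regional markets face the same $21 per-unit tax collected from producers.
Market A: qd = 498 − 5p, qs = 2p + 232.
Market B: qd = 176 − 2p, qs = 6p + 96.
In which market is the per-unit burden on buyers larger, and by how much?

Market A: pre-tax p* = $38, q* = 308; post-tax q = 278; per-unit burden on buyers = $6.
Market B: pre-tax p* = $10, q* = 156; post-tax q = 124.5; per-unit burden on buyers = $15.75.
Difference: $6 vs $15.75 → market B is larger by $9.75.

Market B, by $9.75.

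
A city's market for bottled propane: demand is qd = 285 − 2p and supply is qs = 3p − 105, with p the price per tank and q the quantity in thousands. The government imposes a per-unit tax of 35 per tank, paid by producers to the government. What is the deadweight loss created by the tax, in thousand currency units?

Without the tax, 285 − 2p = 3p − 105 gives 5p = 390, so p* = 78 and q* = 129.
With the tax collected from producers, supply shifts: qs = 3(p − 35) − 105.
Solving gives q = 87 with buyers paying 99 and producers receiving 64 (the 35 wedge).
Quantity falls by |ΔQ| = |129 − 87| = 42.
DWL = ½ · t · |ΔQ| = ½ · 35 · 42 = 735.

Deadweight loss = 735 thousand.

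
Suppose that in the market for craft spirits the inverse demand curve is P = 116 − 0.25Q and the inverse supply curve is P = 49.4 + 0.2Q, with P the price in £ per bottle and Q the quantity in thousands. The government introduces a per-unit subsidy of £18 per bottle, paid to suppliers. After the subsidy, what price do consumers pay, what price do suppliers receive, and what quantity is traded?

Rewrite in direct form: Qd = 464 − 4P and Qs = 5P − 247.
Without the subsidy, 464 − 4P = 5P − 247 gives 9P = 711, so P* = £79 and Q* = 148.
With a per-unit subsidy paid to suppliers, each receives P + 18 per unit sold, so supply becomes Qs = 5(P + 18) − 247.
New equilibrium: consumers pay £69, suppliers receive £87, Q = 188. (Wedge: Pb − Ps = −18.)

Consumers pay £69; suppliers receive £87; quantity = 188.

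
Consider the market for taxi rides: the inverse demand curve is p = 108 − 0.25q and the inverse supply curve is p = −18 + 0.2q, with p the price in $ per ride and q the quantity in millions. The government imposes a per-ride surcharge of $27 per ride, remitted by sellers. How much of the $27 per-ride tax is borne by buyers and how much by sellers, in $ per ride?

Inverting to q(p) form: qd = 432 − 4p; qs = 5p + 90.
Without the tax, 432 − 4p = 5p + 90 gives 9p = 342, so p* = $38 and q* = 280.
With the tax collected from sellers, supply shifts: qs = 5(p − 27) + 90.
Solving gives q = 220 with buyers paying $53 and sellers receiving $26 (the $27 wedge).
Burden on buyers: $15; on sellers: $12. (They sum to $27.)
The less price-elastic side of the market bears the larger share of a per-unit tax.

Buyers bear $15 per ride; sellers bear $12 per ride.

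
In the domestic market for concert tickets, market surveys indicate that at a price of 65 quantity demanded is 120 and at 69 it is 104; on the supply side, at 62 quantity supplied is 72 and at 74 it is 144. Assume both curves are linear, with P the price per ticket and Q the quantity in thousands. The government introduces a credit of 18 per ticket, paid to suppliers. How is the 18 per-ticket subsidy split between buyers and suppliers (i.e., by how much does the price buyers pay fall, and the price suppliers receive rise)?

Demand slope: (104 − 120)/(69 − 65) = -4, so Qd = 380 − 4P.
Supply slope: (144 − 72)/(74 − 62) = 6, so Qs = 6P − 300.
Without the subsidy, 380 − 4P = 6P − 300 gives 10P = 680, so P* = 68 and Q* = 108.
With a per-unit subsidy paid to suppliers, each receives P + 18 per unit sold, so supply becomes Qs = 6(P + 18) − 300.
New equilibrium: buyers pay 57.2, suppliers receive 75.2, Q = 151.2. (Wedge: Pb − Ps = −18.)
Gain to buyers: 10.8; to suppliers: 7.2. (They sum to 18.)

Buyers gain 10.8 per ticket; suppliers gain 7.2 per ticket.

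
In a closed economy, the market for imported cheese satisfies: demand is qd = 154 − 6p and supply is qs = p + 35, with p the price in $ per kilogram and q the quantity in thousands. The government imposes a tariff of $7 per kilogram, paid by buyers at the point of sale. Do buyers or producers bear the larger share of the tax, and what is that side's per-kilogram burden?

Before the tax: set 154 − 6p = p + 35 → p* = $17, q* = 52.
With the tax collected from buyers, demand (in seller-price terms) shifts: qd = 154 − 6(p + 7).
New equilibrium: buyers pay $18, producers receive $11, q = 46. (Wedge: pb − ps = 7.)
Per-kilogram burden: buyers $1, producers $6.
Producers take the larger share because supply is less price-elastic here (demand slope 6 vs supply slope 1).

Producers bear the larger share: $6 per kilogram.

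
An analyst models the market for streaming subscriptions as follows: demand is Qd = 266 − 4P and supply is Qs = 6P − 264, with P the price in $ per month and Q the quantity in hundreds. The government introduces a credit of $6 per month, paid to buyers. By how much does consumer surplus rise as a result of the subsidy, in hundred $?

Without the subsidy, 266 − 4P = 6P − 264 gives 10P = 530, so P* = $53 and Q* = 54.
With a per-unit subsidy paid to buyers, each effectively pays P − 6, so demand becomes Qd = 266 − 4(P − 6).
New equilibrium: buyers pay $49.4, producers receive $55.4, Q = 68.4. (Wedge: Pb − Ps = −6.)
ΔCS is the trapezoid between Q = 68.4 and Q = 54 of height $3.6: ½ · (54 + 68.4) · 3.6 = $220.32.

Consumer surplus rises by $220.32 hundred.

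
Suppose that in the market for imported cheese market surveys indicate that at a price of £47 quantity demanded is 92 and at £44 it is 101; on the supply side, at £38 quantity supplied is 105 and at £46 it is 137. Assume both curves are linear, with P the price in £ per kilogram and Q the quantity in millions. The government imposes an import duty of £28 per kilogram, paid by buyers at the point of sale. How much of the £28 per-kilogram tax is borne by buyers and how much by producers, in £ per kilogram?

Buyers bear £16 per kilogram; producers bear £12 per kilogram.

Demand slope: (101 − 92)/(44 − 47) = -3, so Qd = 233 − 3P.
Supply slope: (137 − 105)/(46 − 38) = 4, so Qs = 4P − 47.
Without the tax, 233 − 3P = 4P − 47 gives 7P = 280, so P* = £40 and Q* = 113.
With the tax collected from buyers, demand (in seller-price terms) shifts: Qd = 233 − 3(P + 28).
New equilibrium: buyers pay £56, producers receive £28, Q = 65. (Wedge: Pb − Ps = 28.)
Burden on buyers: £16; on producers: £12. (They sum to £28.)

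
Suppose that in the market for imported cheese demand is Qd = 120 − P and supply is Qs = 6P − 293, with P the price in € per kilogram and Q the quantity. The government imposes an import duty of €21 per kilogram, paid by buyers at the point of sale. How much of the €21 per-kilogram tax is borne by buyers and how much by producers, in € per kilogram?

Buyers bear €18 per kilogram; producers bear €3 per kilogram.

Before the tax: set 120 − P = 6P − 293 → P* = €59, Q* = 61.
With the tax collected from buyers, demand (in seller-price terms) shifts: Qd = 120 − (P + 21).
New equilibrium: buyers pay €77, producers receive €56, Q = 43. (Wedge: Pb − Ps = 21.)
Burden on buyers: €18; on producers: €3. (They sum to €21.)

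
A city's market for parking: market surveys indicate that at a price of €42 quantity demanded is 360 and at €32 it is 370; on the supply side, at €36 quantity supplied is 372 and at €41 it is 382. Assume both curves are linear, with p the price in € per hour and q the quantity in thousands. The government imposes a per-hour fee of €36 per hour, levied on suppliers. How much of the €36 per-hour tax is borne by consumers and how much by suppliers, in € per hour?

Demand slope: (370 − 360)/(32 − 42) = -1, so qd = 402 − p.
Supply slope: (382 − 372)/(41 − 36) = 2, so qs = 2p + 300.
Before the tax: set 402 − p = 2p + 300 → p* = €34, q* = 368.
With the tax collected from suppliers, supply shifts: qs = 2(p − 36) + 300.
Solving gives q = 344 with consumers paying €58 and suppliers receiving €22 (the €36 wedge).
Burden on consumers: €24; on suppliers: €12. (They sum to €36.)
The less price-elastic side of the market bears the larger share of a per-unit tax.

Consumers bear €24 per hour; suppliers bear €12 per hour.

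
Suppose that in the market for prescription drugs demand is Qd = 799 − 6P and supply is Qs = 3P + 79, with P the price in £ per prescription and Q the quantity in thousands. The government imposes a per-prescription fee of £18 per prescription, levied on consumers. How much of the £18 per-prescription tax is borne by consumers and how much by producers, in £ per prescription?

Before the tax: set 799 − 6P = 3P + 79 → P* = £80, Q* = 319.
With the tax collected from consumers, demand (in seller-price terms) shifts: Qd = 799 − 6(P + 18).
Solving gives Q = 283 with consumers paying £86 and producers receiving £68 (the £18 wedge).
Burden on consumers: £6; on producers: £12. (They sum to £18.)

Consumers bear £6 per prescription; producers bear £12 per prescription.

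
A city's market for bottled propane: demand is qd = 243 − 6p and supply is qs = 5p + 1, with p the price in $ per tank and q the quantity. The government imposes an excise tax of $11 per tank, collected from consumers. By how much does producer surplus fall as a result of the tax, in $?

Producer surplus falls by $576.

Before the tax: set 243 − 6p = 5p + 1 → p* = $22, q* = 111.
With the tax collected from consumers, demand (in seller-price terms) shifts: qd = 243 − 6(p + 11).
New equilibrium: consumers pay $27, suppliers receive $16, q = 81. (Wedge: pb − ps = 11.)
ΔPS is the trapezoid between Q = 81 and Q = 111 of height $6: ½ · (111 + 81) · 6 = $576.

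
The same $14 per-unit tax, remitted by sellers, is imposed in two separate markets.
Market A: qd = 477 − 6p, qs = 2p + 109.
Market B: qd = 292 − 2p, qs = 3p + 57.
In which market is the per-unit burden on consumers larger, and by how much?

Market A: pre-tax p* = $46, q* = 201; post-tax q = 180; per-unit burden on consumers = $3.5.
Market B: pre-tax p* = $47, q* = 198; post-tax q = 181.2; per-unit burden on consumers = $8.4.
Difference: $3.5 vs $8.4 → market B is larger by $4.9.

Market B, by $4.9.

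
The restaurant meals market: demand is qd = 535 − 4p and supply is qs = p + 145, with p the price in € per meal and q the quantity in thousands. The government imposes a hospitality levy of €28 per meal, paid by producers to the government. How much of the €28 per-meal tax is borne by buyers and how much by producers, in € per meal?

Buyers bear €5.6 per meal; producers bear €22.4 per meal.

Before the tax: set 535 − 4p = p + 145 → p* = €78, q* = 223.
With the tax collected from producers, supply shifts: qs = (p − 28) + 145.
New equilibrium: buyers pay €83.6, producers receive €55.6, q = 200.6. (Wedge: pb − ps = 28.)
Burden on buyers: €5.6; on producers: €22.4. (They sum to €28.)
The less price-elastic side of the market bears the larger share of a per-unit tax.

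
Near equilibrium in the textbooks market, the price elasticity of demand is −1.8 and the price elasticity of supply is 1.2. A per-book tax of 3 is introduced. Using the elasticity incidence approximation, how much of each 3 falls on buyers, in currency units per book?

Incidence ratio: buyers' share ≈ εs / (εs + |εd|) = 1.2 / (1.2 + 1.8) = 0.4.
So buyers bear ≈ 0.4 × 3 = 1.2; producers bear 1.8.

Buyers bear ≈ 1.2 per book.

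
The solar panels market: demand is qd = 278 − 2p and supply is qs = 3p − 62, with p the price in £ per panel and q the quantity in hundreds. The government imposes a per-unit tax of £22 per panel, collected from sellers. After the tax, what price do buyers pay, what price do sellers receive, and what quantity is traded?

Buyers pay £81.2; sellers receive £59.2; quantity = 115.6.

Before the tax: set 278 − 2p = 3p − 62 → p* = £68, q* = 142.
With the tax collected from sellers, supply shifts: qs = 3(p − 22) − 62.
Solving gives q = 115.6 with buyers paying £81.2 and sellers receiving £59.2 (the £22 wedge).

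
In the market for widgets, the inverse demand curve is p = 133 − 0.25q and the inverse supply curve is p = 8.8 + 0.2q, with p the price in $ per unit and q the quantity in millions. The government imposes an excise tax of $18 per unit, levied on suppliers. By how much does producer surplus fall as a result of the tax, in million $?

Rewrite in direct form: qd = 532 − 4p and qs = 5p − 44.
Before the tax: set 532 − 4p = 5p − 44 → p* = $64, q* = 276.
With the tax collected from suppliers, supply shifts: qs = 5(p − 18) − 44.
Solving gives q = 236 with consumers paying $74 and suppliers receiving $56 (the $18 wedge).
ΔPS is the trapezoid between Q = 236 and Q = 276 of height $8: ½ · (276 + 236) · 8 = $2048.

Producer surplus falls by $2048 million.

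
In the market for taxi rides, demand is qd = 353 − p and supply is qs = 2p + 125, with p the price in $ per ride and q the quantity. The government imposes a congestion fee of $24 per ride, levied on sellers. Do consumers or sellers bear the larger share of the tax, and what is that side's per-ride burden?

Consumers bear the larger share: $16 per ride.

Without the tax, 353 − p = 2p + 125 gives 3p = 228, so p* = $76 and q* = 277.
With the tax collected from sellers, supply shifts: qs = 2(p − 24) + 125.
New equilibrium: consumers pay $92, sellers receive $68, q = 261. (Wedge: pb − ps = 24.)
Per-ride burden: consumers $16, sellers $8.
Consumers take the larger share because demand is less price-elastic here (demand slope 1 vs supply slope 2).
The less price-elastic side of the market bears the larger share of a per-unit tax.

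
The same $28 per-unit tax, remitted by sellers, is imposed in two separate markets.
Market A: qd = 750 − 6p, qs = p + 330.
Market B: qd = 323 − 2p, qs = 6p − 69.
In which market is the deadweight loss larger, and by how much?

Market B, by $252.

Market A: pre-tax p* = $60, q* = 390; post-tax q = 366; deadweight loss = $336.
Market B: pre-tax p* = $49, q* = 225; post-tax q = 183; deadweight loss = $588.
Difference: $336 vs $588 → market B is larger by $252.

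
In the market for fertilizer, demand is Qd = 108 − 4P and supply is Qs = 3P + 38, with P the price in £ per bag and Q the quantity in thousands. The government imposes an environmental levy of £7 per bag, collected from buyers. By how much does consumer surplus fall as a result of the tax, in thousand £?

Before the tax: set 108 − 4P = 3P + 38 → P* = £10, Q* = 68.
With the tax collected from buyers, demand (in seller-price terms) shifts: Qd = 108 − 4(P + 7).
New equilibrium: buyers pay £13, producers receive £6, Q = 56. (Wedge: Pb − Ps = 7.)
ΔCS is the trapezoid between Q = 56 and Q = 68 of height £3: ½ · (68 + 56) · 3 = £186.

Consumer surplus falls by £186 thousand.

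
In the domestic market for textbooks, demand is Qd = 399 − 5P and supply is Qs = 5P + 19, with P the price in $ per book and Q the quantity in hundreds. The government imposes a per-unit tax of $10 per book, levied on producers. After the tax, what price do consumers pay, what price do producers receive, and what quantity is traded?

Before the tax: set 399 − 5P = 5P + 19 → P* = $38, Q* = 209.
With the tax collected from producers, supply shifts: Qs = 5(P − 10) + 19.
New equilibrium: consumers pay $43, producers receive $33, Q = 184. (Wedge: Pb − Ps = 10.)

Consumers pay $43; producers receive $33; quantity = 184.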